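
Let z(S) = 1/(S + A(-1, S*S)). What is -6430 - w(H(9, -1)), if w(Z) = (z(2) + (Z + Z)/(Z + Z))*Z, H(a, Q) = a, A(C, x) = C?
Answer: -6448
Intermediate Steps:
z(S) = 1/(-1 + S) (z(S) = 1/(S - 1) = 1/(-1 + S))
w(Z) = 2*Z (w(Z) = (1/(-1 + 2) + (Z + Z)/(Z + Z))*Z = (1/1 + (2*Z)/((2*Z)))*Z = (1 + (2*Z)*(1/(2*Z)))*Z = (1 + 1)*Z = 2*Z)
-6430 - w(H(9, -1)) = -6430 - 2*9 = -6430 - 1*18 = -6430 - 18 = -6448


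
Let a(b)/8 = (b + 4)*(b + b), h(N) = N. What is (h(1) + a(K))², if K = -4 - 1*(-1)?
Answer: 2209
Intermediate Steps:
K = -3 (K = -4 + 1 = -3)
a(b) = 16*b*(4 + b) (a(b) = 8*((b + 4)*(b + b)) = 8*((4 + b)*(2*b)) = 8*(2*b*(4 + b)) = 16*b*(4 + b))
(h(1) + a(K))² = (1 + 16*(-3)*(4 - 3))² = (1 + 16*(-3)*1)² = (1 - 48)² = (-47)² = 2209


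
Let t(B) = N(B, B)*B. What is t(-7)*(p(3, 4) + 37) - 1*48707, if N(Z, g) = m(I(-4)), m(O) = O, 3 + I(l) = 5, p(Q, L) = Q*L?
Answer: -49393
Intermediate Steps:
p(Q, L) = L*Q
I(l) = 2 (I(l) = -3 + 5 = 2)
N(Z, g) = 2
t(B) = 2*B
t(-7)*(p(3, 4) + 37) - 1*48707 = (2*(-7))*(4*3 + 37) - 1*48707 = -14*(12 + 37) - 48707 = -14*49 - 48707 = -686 - 48707 = -49393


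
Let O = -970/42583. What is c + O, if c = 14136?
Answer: 6205694/439 ≈ 14136.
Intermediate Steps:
O = -10/439 (O = -970*1/42583 = -10/439 ≈ -0.022779)
c + O = 14136 - 10/439 = 6205694/439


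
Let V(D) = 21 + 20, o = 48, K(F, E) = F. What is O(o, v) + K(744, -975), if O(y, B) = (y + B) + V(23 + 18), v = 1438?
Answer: 2271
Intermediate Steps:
V(D) = 41
O(y, B) = 41 + B + y (O(y, B) = (y + B) + 41 = (B + y) + 41 = 41 + B + y)
O(o, v) + K(744, -975) = (41 + 1438 + 48) + 744 = 1527 + 744 = 2271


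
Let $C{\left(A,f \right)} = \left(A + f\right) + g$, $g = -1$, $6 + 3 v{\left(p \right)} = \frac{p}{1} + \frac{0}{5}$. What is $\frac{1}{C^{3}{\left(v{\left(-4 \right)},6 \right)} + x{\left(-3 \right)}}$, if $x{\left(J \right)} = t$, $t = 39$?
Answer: $\frac{27}{1178} \approx 0.02292$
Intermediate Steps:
$x{\left(J \right)} = 39$
$v{\left(p \right)} = -2 + \frac{p}{3}$ ($v{\left(p \right)} = -2 + \frac{\frac{p}{1} + \frac{0}{5}}{3} = -2 + \frac{p 1 + 0 \cdot \frac{1}{5}}{3} = -2 + \frac{p + 0}{3} = -2 + \frac{p}{3}$)
$C{\left(A,f \right)} = -1 + A + f$ ($C{\left(A,f \right)} = \left(A + f\right) - 1 = -1 + A + f$)
$\frac{1}{C^{3}{\left(v{\left(-4 \right)},6 \right)} + x{\left(-3 \right)}} = \frac{1}{\left(-1 + \left(-2 + \frac{1}{3} \left(-4\right)\right) + 6\right)^{3} + 39} = \frac{1}{\left(-1 - \frac{10}{3} + 6\right)^{3} + 39} = \frac{1}{\left(\frac{5}{3}\right)^{3} + 39} = \frac{1}{\frac{125}{27} + 39} = \frac{1}{\frac{1178}{27}} = \frac{27}{1178}$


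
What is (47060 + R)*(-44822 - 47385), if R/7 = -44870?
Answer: 24622035210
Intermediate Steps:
R = -314090 (R = 7*(-44870) = -314090)
(47060 + R)*(-44822 - 47385) = (47060 - 314090)*(-44822 - 47385) = -267030*(-92207) = 24622035210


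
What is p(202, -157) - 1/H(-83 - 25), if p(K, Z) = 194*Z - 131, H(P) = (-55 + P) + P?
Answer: -8289618/271 ≈ -30589.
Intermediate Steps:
H(P) = -55 + 2*P
p(K, Z) = -131 + 194*Z
p(202, -157) - 1/H(-83 - 25) = (-131 + 194*(-157)) - 1/(-55 + 2*(-83 - 25)) = (-131 - 30458) - 1/(-55 + 2*(-108)) = -30589 - 1/(-55 - 216) = -30589 - 1/(-271) = -30589 - 1*(-1/271) = -30589 + 1/271 = -8289618/271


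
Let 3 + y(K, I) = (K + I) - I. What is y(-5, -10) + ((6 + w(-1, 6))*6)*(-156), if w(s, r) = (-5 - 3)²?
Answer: -65528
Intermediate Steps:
y(K, I) = -3 + K (y(K, I) = -3 + ((K + I) - I) = -3 + ((I + K) - I) = -3 + K)
w(s, r) = 64 (w(s, r) = (-8)² = 64)
y(-5, -10) + ((6 + w(-1, 6))*6)*(-156) = (-3 - 5) + ((6 + 64)*6)*(-156) = -8 + (70*6)*(-156) = -8 + 420*(-156) = -8 - 65520 = -65528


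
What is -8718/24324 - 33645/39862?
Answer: -48579079/40400137 ≈ -1.2024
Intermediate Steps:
-8718/24324 - 33645/39862 = -8718*1/24324 - 33645*1/39862 = -1453/4054 - 33645/39862 = -48579079/40400137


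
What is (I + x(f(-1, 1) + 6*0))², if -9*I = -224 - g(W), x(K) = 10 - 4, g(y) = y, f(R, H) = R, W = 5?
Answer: 80089/81 ≈ 988.75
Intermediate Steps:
x(K) = 6
I = 229/9 (I = -(-224 - 1*5)/9 = -(-224 - 5)/9 = -⅑*(-229) = 229/9 ≈ 25.444)
(I + x(f(-1, 1) + 6*0))² = (229/9 + 6)² = (283/9)² = 80089/81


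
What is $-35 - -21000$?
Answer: $20965$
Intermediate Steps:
$-35 - -21000 = -35 + 21000 = 20965$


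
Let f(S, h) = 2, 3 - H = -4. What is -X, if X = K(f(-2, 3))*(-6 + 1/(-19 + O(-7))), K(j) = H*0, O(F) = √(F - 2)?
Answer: 0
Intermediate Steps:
H = 7 (H = 3 - 1*(-4) = 3 + 4 = 7)
O(F) = √(-2 + F)
K(j) = 0 (K(j) = 7*0 = 0)
X = 0 (X = 0*(-6 + 1/(-19 + √(-2 - 7))) = 0*(-6 + 1/(-19 + √(-9))) = 0*(-6 + 1/(-19 + 3*I)) = 0*(-6 + (-19 - 3*I)/370) = 0)
-X = -1*0 = 0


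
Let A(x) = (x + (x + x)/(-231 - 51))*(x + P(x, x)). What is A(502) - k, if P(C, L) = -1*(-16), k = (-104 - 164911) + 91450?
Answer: 46777705/141 ≈ 3.3176e+5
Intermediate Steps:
k = -73565 (k = -165015 + 91450 = -73565)
P(C, L) = 16
A(x) = 140*x*(16 + x)/141 (A(x) = (x + (x + x)/(-231 - 51))*(x + 16) = (x + (2*x)/(-282))*(16 + x) = (x + (2*x)*(-1/282))*(16 + x) = (x - x/141)*(16 + x) = (140*x/141)*(16 + x) = 140*x*(16 + x)/141)
A(502) - k = (140/141)*502*(16 + 502) - 1*(-73565) = (140/141)*502*518 + 73565 = 36405040/141 + 73565 = 46777705/141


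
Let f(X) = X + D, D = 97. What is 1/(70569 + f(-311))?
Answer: 1/70355 ≈ 1.4214e-5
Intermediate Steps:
f(X) = 97 + X (f(X) = X + 97 = 97 + X)
1/(70569 + f(-311)) = 1/(70569 + (97 - 311)) = 1/(70569 - 214) = 1/70355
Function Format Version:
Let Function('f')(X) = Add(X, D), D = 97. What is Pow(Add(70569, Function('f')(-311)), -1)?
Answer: Rational(1, 70355) ≈ 1.4214e-5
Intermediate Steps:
Function('f')(X) = Add(97, X) (Function('f')(X) = Add(X, 97) = Add(97, X))
Pow(Add(70569, Function('f')(-311)), -1) = Pow(Add(70569, Add(97, -311)), -1) = Pow(Add(70569, -214), -1) = Pow(70355, -1) = Rational(1, 70355)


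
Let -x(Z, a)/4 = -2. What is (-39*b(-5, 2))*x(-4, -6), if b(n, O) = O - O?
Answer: 0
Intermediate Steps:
x(Z, a) = 8 (x(Z, a) = -4*(-2) = 8)
b(n, O) = 0
(-39*b(-5, 2))*x(-4, -6) = -39*0*8 = 0*8 = 0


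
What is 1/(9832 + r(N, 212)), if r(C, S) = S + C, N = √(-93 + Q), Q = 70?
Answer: 10044/100881959 - I*√23/100881959 ≈ 9.9562e-5 - 4.7539e-8*I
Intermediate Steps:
N = I*√23 (N = √(-93 + 70) = √(-23) = I*√23 ≈ 4.7958*I)
r(C, S) = C + S
1/(9832 + r(N, 212)) = 1/(9832 + (I*√23 + 212)) = 1/(9832 + (212 + I*√23)) = 1/(10044 + I*√23)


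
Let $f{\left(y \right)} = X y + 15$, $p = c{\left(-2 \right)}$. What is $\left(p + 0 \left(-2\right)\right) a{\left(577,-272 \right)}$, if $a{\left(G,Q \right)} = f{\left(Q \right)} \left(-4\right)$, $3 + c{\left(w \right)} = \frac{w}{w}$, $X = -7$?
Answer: $15352$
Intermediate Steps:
$c{\left(w \right)} = -2$ ($c{\left(w \right)} = -3 + \frac{w}{w} = -3 + 1 = -2$)
$p = -2$
$f{\left(y \right)} = 15 - 7 y$ ($f{\left(y \right)} = - 7 y + 15 = 15 - 7 y$)
$a{\left(G,Q \right)} = -60 + 28 Q$ ($a{\left(G,Q \right)} = \left(15 - 7 Q\right) \left(-4\right) = -60 + 28 Q$)
$\left(p + 0 \left(-2\right)\right) a{\left(577,-272 \right)} = \left(-2 + 0 \left(-2\right)\right) \left(-60 + 28 \left(-272\right)\right) = \left(-2 + 0\right) \left(-60 - 7616\right) = \left(-2\right) \left(-7676\right) = 15352$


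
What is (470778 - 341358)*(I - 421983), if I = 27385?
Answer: -51068873160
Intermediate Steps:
(470778 - 341358)*(I - 421983) = (470778 - 341358)*(27385 - 421983) = 129420*(-394598) = -51068873160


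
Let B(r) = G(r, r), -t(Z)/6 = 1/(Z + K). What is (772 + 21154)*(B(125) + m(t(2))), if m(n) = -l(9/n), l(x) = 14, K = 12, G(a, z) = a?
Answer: 2433786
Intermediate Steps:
t(Z) = -6/(12 + Z) (t(Z) = -6/(Z + 12) = -6/(12 + Z))
B(r) = r
m(n) = -14 (m(n) = -1*14 = -14)
(772 + 21154)*(B(125) + m(t(2))) = (772 + 21154)*(125 - 14) = 21926*111 = 2433786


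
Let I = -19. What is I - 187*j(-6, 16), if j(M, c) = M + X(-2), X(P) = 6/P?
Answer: 1664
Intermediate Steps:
j(M, c) = -3 + M (j(M, c) = M + 6/(-2) = M + 6*(-½) = M - 3 = -3 + M)
I - 187*j(-6, 16) = -19 - 187*(-3 - 6) = -19 - 187*(-9) = -19 + 1683 = 1664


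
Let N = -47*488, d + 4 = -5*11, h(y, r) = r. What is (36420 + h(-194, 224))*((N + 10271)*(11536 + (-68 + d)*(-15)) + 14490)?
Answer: -6237386859100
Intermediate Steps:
d = -59 (d = -4 - 5*11 = -4 - 55 = -59)
N = -22936
(36420 + h(-194, 224))*((N + 10271)*(11536 + (-68 + d)*(-15)) + 14490) = (36420 + 224)*((-22936 + 10271)*(11536 + (-68 - 59)*(-15)) + 14490) = 36644*(-12665*(11536 - 127*(-15)) + 14490) = 36644*(-12665*(11536 + 1905) + 14490) = 36644*(-12665*13441 + 14490) = 36644*(-170230265 + 14490) = 36644*(-170215775) = -6237386859100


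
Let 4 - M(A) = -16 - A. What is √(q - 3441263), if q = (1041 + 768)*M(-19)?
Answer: I*√3439454 ≈ 1854.6*I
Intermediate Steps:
M(A) = 20 + A (M(A) = 4 - (-16 - A) = 4 + (16 + A) = 20 + A)
q = 1809 (q = (1041 + 768)*(20 - 19) = 1809*1 = 1809)
√(q - 3441263) = √(1809 - 3441263) = √(-3439454) = I*√3439454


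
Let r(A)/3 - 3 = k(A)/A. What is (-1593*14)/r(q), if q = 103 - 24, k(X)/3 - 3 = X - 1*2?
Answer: -65254/53 ≈ -1231.2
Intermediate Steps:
k(X) = 3 + 3*X (k(X) = 9 + 3*(X - 1*2) = 9 + 3*(X - 2) = 9 + 3*(-2 + X) = 9 + (-6 + 3*X) = 3 + 3*X)
q = 79
r(A) = 9 + 3*(3 + 3*A)/A (r(A) = 9 + 3*((3 + 3*A)/A) = 9 + 3*(3 + 3*A)/A)
(-1593*14)/r(q) = (-1593*14)/(18 + 9/79) = -22302/(18 + 9*(1/79)) = -22302/(18 + 9/79) = -22302/1431/79 = -22302*79/1431 = -65254/53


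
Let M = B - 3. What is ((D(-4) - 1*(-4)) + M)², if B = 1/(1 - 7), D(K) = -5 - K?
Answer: 1/36 ≈ 0.027778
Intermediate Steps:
B = -⅙ (B = 1/(-6) = -⅙ ≈ -0.16667)
M = -19/6 (M = -⅙ - 3 = -19/6 ≈ -3.1667)
((D(-4) - 1*(-4)) + M)² = (((-5 - 1*(-4)) - 1*(-4)) - 19/6)² = (((-5 + 4) + 4) - 19/6)² = ((-1 + 4) - 19/6)² = (3 - 19/6)² = (-⅙)² = 1/36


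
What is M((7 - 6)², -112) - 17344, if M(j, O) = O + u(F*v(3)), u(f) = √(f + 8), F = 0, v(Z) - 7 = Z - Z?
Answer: -17456 + 2*√2 ≈ -17453.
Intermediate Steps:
v(Z) = 7 (v(Z) = 7 + (Z - Z) = 7 + 0 = 7)
u(f) = √(8 + f)
M(j, O) = O + 2*√2 (M(j, O) = O + √(8 + 0*7) = O + √(8 + 0) = O + √8 = O + 2*√2)
M((7 - 6)², -112) - 17344 = (-112 + 2*√2) - 17344 = -17456 + 2*√2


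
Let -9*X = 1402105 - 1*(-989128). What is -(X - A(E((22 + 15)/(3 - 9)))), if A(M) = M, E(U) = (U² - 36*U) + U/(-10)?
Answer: 1329766/5 ≈ 2.6595e+5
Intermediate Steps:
E(U) = U² - 361*U/10 (E(U) = (U² - 36*U) + U*(-⅒) = (U² - 36*U) - U/10 = U² - 361*U/10)
X = -2391233/9 (X = -(1402105 - 1*(-989128))/9 = -(1402105 + 989128)/9 = -⅑*2391233 = -2391233/9 ≈ -2.6569e+5)
-(X - A(E((22 + 15)/(3 - 9)))) = -(-2391233/9 - (22 + 15)/(3 - 9)*(-361 + 10*((22 + 15)/(3 - 9)))/10) = -(-2391233/9 - 37/(-6)*(-361 + 10*(37/(-6)))/10) = -(-2391233/9 - 37*(-⅙)*(-361 + 10*(37*(-⅙)))/10) = -(-2391233/9 - (-37)*(-361 + 10*(-37/6))/(10*6)) = -(-2391233/9 - (-37)*(-361 - 185/3)/(10*6)) = -(-2391233/9 - (-37)*(-1268)/(10*6*3)) = -(-2391233/9 - 1*11729/45) = -(-2391233/9 - 11729/45) = -1*(-1329766/5) = 1329766/5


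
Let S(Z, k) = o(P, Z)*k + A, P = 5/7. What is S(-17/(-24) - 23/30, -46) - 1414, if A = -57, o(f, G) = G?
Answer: -88099/60 ≈ -1468.3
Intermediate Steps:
P = 5/7 (P = 5*(⅐) = 5/7 ≈ 0.71429)
S(Z, k) = -57 + Z*k (S(Z, k) = Z*k - 57 = -57 + Z*k)
S(-17/(-24) - 23/30, -46) - 1414 = (-57 + (-17/(-24) - 23/30)*(-46)) - 1414 = (-57 + (-17*(-1/24) - 23*1/30)*(-46)) - 1414 = (-57 + (17/24 - 23/30)*(-46)) - 1414 = (-57 - 7/120*(-46)) - 1414 = (-57 + 161/60) - 1414 = -3259/60 - 1414 = -88099/60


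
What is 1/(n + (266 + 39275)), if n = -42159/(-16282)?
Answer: 16282/643848721 ≈ 2.5289e-5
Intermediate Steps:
n = 42159/16282 (n = -42159*(-1/16282) = 42159/16282 ≈ 2.5893)
1/(n + (266 + 39275)) = 1/(42159/16282 + (266 + 39275)) = 1/(42159/16282 + 39541) = 1/(643848721/16282) = 16282/643848721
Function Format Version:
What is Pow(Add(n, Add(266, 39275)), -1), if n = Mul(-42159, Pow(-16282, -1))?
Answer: Rational(16282, 643848721) ≈ 2.5289e-5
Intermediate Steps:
n = Rational(42159, 16282) (n = Mul(-42159, Rational(-1, 16282)) = Rational(42159, 16282) ≈ 2.5893)
Pow(Add(n, Add(266, 39275)), -1) = Pow(Add(Rational(42159, 16282), Add(266, 39275)), -1) = Pow(Add(Rational(42159, 16282), 39541), -1) = Pow(Rational(643848721, 16282), -1) = Rational(16282, 643848721)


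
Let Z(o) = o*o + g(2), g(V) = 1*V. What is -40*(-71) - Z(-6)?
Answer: 2802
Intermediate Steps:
g(V) = V
Z(o) = 2 + o² (Z(o) = o*o + 2 = o² + 2 = 2 + o²)
-40*(-71) - Z(-6) = -40*(-71) - (2 + (-6)²) = 2840 - (2 + 36) = 2840 - 1*38 = 2840 - 38 = 2802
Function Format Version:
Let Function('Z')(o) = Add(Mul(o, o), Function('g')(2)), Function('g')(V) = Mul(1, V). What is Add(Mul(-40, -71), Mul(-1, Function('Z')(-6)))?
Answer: 2802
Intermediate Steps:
Function('g')(V) = V
Function('Z')(o) = Add(2, Pow(o, 2)) (Function('Z')(o) = Add(Mul(o, o), 2) = Add(Pow(o, 2), 2) = Add(2, Pow(o, 2)))
Add(Mul(-40, -71), Mul(-1, Function('Z')(-6))) = Add(Mul(-40, -71), Mul(-1, Add(2, Pow(-6, 2)))) = Add(2840, Mul(-1, Add(2, 36))) = Add(2840, Mul(-1, 38)) = Add(2840, -38) = 2802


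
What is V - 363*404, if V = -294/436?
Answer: -31970283/218 ≈ -1.4665e+5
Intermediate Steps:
V = -147/218 (V = -294*1/436 = -147/218 ≈ -0.67431)
V - 363*404 = -147/218 - 363*404 = -147/218 - 146652 = -31970283/218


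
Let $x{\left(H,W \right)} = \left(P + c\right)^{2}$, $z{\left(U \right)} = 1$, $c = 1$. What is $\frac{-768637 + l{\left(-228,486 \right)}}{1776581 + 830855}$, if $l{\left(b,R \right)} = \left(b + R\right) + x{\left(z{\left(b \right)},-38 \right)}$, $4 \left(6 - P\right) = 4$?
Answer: $- \frac{768343}{2607436} \approx -0.29467$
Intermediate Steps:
$P = 5$ ($P = 6 - 1 = 5$)
$x{\left(H,W \right)} = 36$ ($x{\left(H,W \right)} = \left(5 + 1\right)^{2} = 6^{2} = 36$)
$l{\left(b,R \right)} = 36 + R + b$ ($l{\left(b,R \right)} = \left(b + R\right) + 36 = \left(R + b\right) + 36 = 36 + R + b$)
$\frac{-768637 + l{\left(-228,486 \right)}}{1776581 + 830855} = \frac{-768637 + \left(36 + 486 - 228\right)}{1776581 + 830855} = \frac{-768637 + 294}{2607436} = \left(-768343\right) \frac{1}{2607436} = - \frac{768343}{2607436}$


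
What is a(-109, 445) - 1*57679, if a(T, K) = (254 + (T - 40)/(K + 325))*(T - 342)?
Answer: -12050201/70 ≈ -1.7215e+5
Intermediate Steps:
a(T, K) = (-342 + T)*(254 + (-40 + T)/(325 + K)) (a(T, K) = (254 + (-40 + T)/(325 + K))*(-342 + T) = (-342 + T)*(254 + (-40 + T)/(325 + K)))
a(-109, 445) - 1*57679 = (-28218420 + (-109)**2 - 86868*445 + 82168*(-109) + 254*445*(-109))/(325 + 445) - 1*57679 = (-28218420 + 11881 - 38656260 - 8956312 - 12320270)/770 - 57679 = (1/770)*(-88139381) - 57679 = -8012671/70 - 57679 = -12050201/70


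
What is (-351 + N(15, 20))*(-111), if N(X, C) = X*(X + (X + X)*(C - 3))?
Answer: -835164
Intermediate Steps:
N(X, C) = X*(X + 2*X*(-3 + C)) (N(X, C) = X*(X + (2*X)*(-3 + C)) = X*(X + 2*X*(-3 + C)))
(-351 + N(15, 20))*(-111) = (-351 + 15**2*(-5 + 2*20))*(-111) = (-351 + 225*(-5 + 40))*(-111) = (-351 + 225*35)*(-111) = (-351 + 7875)*(-111) = 7524*(-111) = -835164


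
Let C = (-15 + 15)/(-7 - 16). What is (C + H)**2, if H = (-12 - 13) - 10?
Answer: 1225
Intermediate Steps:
H = -35 (H = -25 - 10 = -35)
C = 0 (C = 0/(-23) = 0*(-1/23) = 0)
(C + H)**2 = (0 - 35)**2 = (-35)**2 = 1225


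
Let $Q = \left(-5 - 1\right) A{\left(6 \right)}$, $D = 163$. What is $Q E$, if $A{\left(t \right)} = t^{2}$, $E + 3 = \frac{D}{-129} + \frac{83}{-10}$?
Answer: $\frac{583452}{215} \approx 2713.7$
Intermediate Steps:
$E = - \frac{16207}{1290}$ ($E = -3 + \left(\frac{163}{-129} + \frac{83}{-10}\right) = -3 + \left(163 \left(- \frac{1}{129}\right) + 83 \left(- \frac{1}{10}\right)\right) = -3 - \frac{12337}{1290} = - \frac{16207}{1290} \approx -12.564$)
$Q = -216$ ($Q = \left(-5 - 1\right) 6^{2} = \left(-6\right) 36 = -216$)
$Q E = \left(-216\right) \left(- \frac{16207}{1290}\right) = \frac{583452}{215}$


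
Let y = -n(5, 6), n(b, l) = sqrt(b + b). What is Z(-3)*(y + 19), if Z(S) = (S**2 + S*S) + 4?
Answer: 418 - 22*sqrt(10) ≈ 348.43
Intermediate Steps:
Z(S) = 4 + 2*S**2 (Z(S) = (S**2 + S**2) + 4 = 2*S**2 + 4 = 4 + 2*S**2)
n(b, l) = sqrt(2)*sqrt(b) (n(b, l) = sqrt(2*b) = sqrt(2)*sqrt(b))
y = -sqrt(10) (y = -sqrt(2)*sqrt(5) = -sqrt(10) ≈ -3.1623)
Z(-3)*(y + 19) = (4 + 2*(-3)**2)*(-sqrt(10) + 19) = (4 + 2*9)*(19 - sqrt(10)) = (4 + 18)*(19 - sqrt(10)) = 22*(19 - sqrt(10)) = 418 - 22*sqrt(10)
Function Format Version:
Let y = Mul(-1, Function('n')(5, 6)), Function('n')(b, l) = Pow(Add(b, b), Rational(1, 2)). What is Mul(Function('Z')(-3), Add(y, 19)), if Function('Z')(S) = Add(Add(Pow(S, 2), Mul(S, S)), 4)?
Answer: Add(418, Mul(-22, Pow(10, Rational(1, 2)))) ≈ 348.43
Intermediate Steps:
Function('Z')(S) = Add(4, Mul(2, Pow(S, 2))) (Function('Z')(S) = Add(Add(Pow(S, 2), Pow(S, 2)), 4) = Add(Mul(2, Pow(S, 2)), 4) = Add(4, Mul(2, Pow(S, 2))))
Function('n')(b, l) = Mul(Pow(2, Rational(1, 2)), Pow(b, Rational(1, 2))) (Function('n')(b, l) = Pow(Mul(2, b), Rational(1, 2)) = Mul(Pow(2, Rational(1, 2)), Pow(b, Rational(1, 2))))
y = Mul(-1, Pow(10, Rational(1, 2))) (y = Mul(-1, Mul(Pow(2, Rational(1, 2)), Pow(5, Rational(1, 2)))) = Mul(-1, Pow(10, Rational(1, 2))) ≈ -3.1623)
Mul(Function('Z')(-3), Add(y, 19)) = Mul(Add(4, Mul(2, Pow(-3, 2))), Add(Mul(-1, Pow(10, Rational(1, 2))), 19)) = Mul(Add(4, Mul(2, 9)), Add(19, Mul(-1, Pow(10, Rational(1, 2))))) = Mul(Add(4, 18), Add(19, Mul(-1, Pow(10, Rational(1, 2))))) = Mul(22, Add(19, Mul(-1, Pow(10, Rational(1, 2))))) = Add(418, Mul(-22, Pow(10, Rational(1, 2))))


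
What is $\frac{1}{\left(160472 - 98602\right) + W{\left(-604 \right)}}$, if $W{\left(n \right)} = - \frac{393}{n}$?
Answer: $\frac{604}{37369873} \approx 1.6163 \cdot 10^{-5}$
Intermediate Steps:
$\frac{1}{\left(160472 - 98602\right) + W{\left(-604 \right)}} = \frac{1}{\left(160472 - 98602\right) - \frac{393}{-604}} = \frac{1}{\left(160472 - 98602\right) - - \frac{393}{604}} = \frac{1}{61870 + \frac{393}{604}} = \frac{1}{\frac{37369873}{604}} = \frac{604}{37369873}$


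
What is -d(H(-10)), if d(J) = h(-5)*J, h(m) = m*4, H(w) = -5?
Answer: -100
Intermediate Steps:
h(m) = 4*m
d(J) = -20*J (d(J) = (4*(-5))*J = -20*J)
-d(H(-10)) = -(-20)*(-5) = -1*100 = -100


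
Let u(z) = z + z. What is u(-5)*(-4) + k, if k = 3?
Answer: 43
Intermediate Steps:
u(z) = 2*z
u(-5)*(-4) + k = (2*(-5))*(-4) + 3 = -10*(-4) + 3 = 40 + 3 = 43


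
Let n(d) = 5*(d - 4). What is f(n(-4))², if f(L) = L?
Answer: 1600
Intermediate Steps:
n(d) = -20 + 5*d (n(d) = 5*(-4 + d) = -20 + 5*d)
f(n(-4))² = (-20 + 5*(-4))² = (-20 - 20)² = (-40)² = 1600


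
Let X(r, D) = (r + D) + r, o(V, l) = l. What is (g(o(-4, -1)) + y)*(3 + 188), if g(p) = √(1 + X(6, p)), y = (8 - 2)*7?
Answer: 8022 + 382*√3 ≈ 8683.6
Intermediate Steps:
y = 42 (y = 6*7 = 42)
X(r, D) = D + 2*r (X(r, D) = (D + r) + r = D + 2*r)
g(p) = √(13 + p) (g(p) = √(1 + (p + 2*6)) = √(1 + (p + 12)) = √(1 + (12 + p)) = √(13 + p))
(g(o(-4, -1)) + y)*(3 + 188) = (√(13 - 1) + 42)*(3 + 188) = (√12 + 42)*191 = (2*√3 + 42)*191 = (42 + 2*√3)*191 = 8022 + 382*√3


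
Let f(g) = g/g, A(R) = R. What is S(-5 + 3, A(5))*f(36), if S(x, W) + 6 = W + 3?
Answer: 2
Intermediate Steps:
S(x, W) = -3 + W (S(x, W) = -6 + (W + 3) = -6 + (3 + W) = -3 + W)
f(g) = 1
S(-5 + 3, A(5))*f(36) = (-3 + 5)*1 = 2*1 = 2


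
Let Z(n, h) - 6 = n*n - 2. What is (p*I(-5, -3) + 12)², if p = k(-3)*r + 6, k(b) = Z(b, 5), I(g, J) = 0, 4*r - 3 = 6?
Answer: 144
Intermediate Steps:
r = 9/4 (r = ¾ + (¼)*6 = ¾ + 3/2 = 9/4 ≈ 2.2500)
Z(n, h) = 4 + n² (Z(n, h) = 6 + (n*n - 2) = 6 + (n² - 2) = 6 + (-2 + n²) = 4 + n²)
k(b) = 4 + b²
p = 141/4 (p = (4 + (-3)²)*(9/4) + 6 = (4 + 9)*(9/4) + 6 = 13*(9/4) + 6 = 117/4 + 6 = 141/4 ≈ 35.250)
(p*I(-5, -3) + 12)² = ((141/4)*0 + 12)² = (0 + 12)² = 12² = 144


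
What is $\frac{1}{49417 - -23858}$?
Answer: $\frac{1}{73275} \approx 1.3647 \cdot 10^{-5}$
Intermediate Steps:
$\frac{1}{49417 - -23858} = \frac{1}{49417 + \left(-13991 + 37849\right)} = \frac{1}{49417 + 23858} = \frac{1}{73275}$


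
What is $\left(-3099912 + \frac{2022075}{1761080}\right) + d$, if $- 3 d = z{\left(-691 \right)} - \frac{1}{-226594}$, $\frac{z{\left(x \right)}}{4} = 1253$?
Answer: $- \frac{123768660591149013}{39905016152} \approx -3.1016 \cdot 10^{6}$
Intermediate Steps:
$z{\left(x \right)} = 5012$ ($z{\left(x \right)} = 4 \cdot 1253 = 5012$)
$d = - \frac{378563043}{226594}$ ($d = - \frac{5012 - \frac{1}{-226594}}{3} = - \frac{5012 - - \frac{1}{226594}}{3} = - \frac{5012 + \frac{1}{226594}}{3} = \left(- \frac{1}{3}\right) \frac{1135689129}{226594} = - \frac{378563043}{226594} \approx -1670.7$)
$\left(-3099912 + \frac{2022075}{1761080}\right) + d = \left(-3099912 + \frac{2022075}{1761080}\right) - \frac{378563043}{226594} = \left(-3099912 + 2022075 \cdot \frac{1}{1761080}\right) - \frac{378563043}{226594} = \left(-3099912 + \frac{404415}{352216}\right) - \frac{378563043}{226594} = - \frac{1091838200577}{352216} - \frac{378563043}{226594} = - \frac{123768660591149013}{39905016152}$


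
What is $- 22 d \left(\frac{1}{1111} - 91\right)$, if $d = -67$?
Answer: $- \frac{13547400}{101} \approx -1.3413 \cdot 10^{5}$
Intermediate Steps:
$- 22 d \left(\frac{1}{1111} - 91\right) = \left(-22\right) \left(-67\right) \left(\frac{1}{1111} - 91\right) = 1474 \left(\frac{1}{1111} - 91\right) = 1474 \left(- \frac{101100}{1111}\right) = - \frac{13547400}{101}$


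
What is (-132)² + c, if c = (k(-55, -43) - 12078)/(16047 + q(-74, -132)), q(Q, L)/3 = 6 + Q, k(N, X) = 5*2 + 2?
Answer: 92012122/5281 ≈ 17423.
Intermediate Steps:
k(N, X) = 12 (k(N, X) = 10 + 2 = 12)
q(Q, L) = 18 + 3*Q (q(Q, L) = 3*(6 + Q) = 18 + 3*Q)
c = -4022/5281 (c = (12 - 12078)/(16047 + (18 + 3*(-74))) = -12066/(16047 + (18 - 222)) = -12066/(16047 - 204) = -12066/15843 = -12066*1/15843 = -4022/5281 ≈ -0.76160)
(-132)² + c = (-132)² - 4022/5281 = 17424 - 4022/5281 = 92012122/5281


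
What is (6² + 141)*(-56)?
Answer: -9912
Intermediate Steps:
(6² + 141)*(-56) = (36 + 141)*(-56) = 177*(-56) = -9912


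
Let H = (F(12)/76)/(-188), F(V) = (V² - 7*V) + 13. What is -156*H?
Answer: 2847/3572 ≈ 0.79703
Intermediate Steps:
F(V) = 13 + V² - 7*V
H = -73/14288 (H = ((13 + 12² - 7*12)/76)/(-188) = ((13 + 144 - 84)*(1/76))*(-1/188) = (73*(1/76))*(-1/188) = (73/76)*(-1/188) = -73/14288 ≈ -0.0051092)
-156*H = -156*(-73/14288) = 2847/3572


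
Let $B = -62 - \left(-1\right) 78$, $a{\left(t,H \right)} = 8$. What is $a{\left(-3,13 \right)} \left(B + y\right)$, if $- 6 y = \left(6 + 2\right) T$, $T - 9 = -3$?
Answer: $64$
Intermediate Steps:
$T = 6$ ($T = 9 - 3 = 6$)
$y = -8$ ($y = - \frac{\left(6 + 2\right) 6}{6} = - \frac{8 \cdot 6}{6} = \left(- \frac{1}{6}\right) 48 = -8$)
$B = 16$ ($B = -62 - -78 = -62 + 78 = 16$)
$a{\left(-3,13 \right)} \left(B + y\right) = 8 \left(16 - 8\right) = 8 \cdot 8 = 64$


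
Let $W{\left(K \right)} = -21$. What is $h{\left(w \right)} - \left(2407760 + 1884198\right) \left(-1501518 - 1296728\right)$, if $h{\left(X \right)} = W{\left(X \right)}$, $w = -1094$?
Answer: $12009954305647$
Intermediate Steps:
$h{\left(X \right)} = -21$
$h{\left(w \right)} - \left(2407760 + 1884198\right) \left(-1501518 - 1296728\right) = -21 - \left(2407760 + 1884198\right) \left(-1501518 - 1296728\right) = -21 - 4291958 \left(-2798246\right) = -21 - -12009954305668 = -21 + 12009954305668 = 12009954305647$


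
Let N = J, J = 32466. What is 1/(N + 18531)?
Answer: 1/50997 ≈ 1.9609e-5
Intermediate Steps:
N = 32466
1/(N + 18531) = 1/(32466 + 18531) = 1/50997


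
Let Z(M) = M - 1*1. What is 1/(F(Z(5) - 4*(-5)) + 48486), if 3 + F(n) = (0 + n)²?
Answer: 1/49059 ≈ 2.0384e-5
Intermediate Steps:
Z(M) = -1 + M (Z(M) = M - 1 = -1 + M)
F(n) = -3 + n² (F(n) = -3 + (0 + n)² = -3 + n²)
1/(F(Z(5) - 4*(-5)) + 48486) = 1/((-3 + ((-1 + 5) - 4*(-5))²) + 48486) = 1/((-3 + (4 + 20)²) + 48486) = 1/((-3 + 24²) + 48486) = 1/((-3 + 576) + 48486) = 1/(573 + 48486) = 1/49059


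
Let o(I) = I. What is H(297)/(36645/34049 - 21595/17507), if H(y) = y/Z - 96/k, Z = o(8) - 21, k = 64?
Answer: 53904095517/348192520 ≈ 154.81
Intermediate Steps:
Z = -13 (Z = 8 - 21 = -13)
H(y) = -3/2 - y/13 (H(y) = y/(-13) - 96/64 = y*(-1/13) - 96*1/64 = -y/13 - 3/2 = -3/2 - y/13)
H(297)/(36645/34049 - 21595/17507) = (-3/2 - 1/13*297)/(36645/34049 - 21595/17507) = (-3/2 - 297/13)/(36645*(1/34049) - 21595*1/17507) = -633/(26*(36645/34049 - 3085/2501)) = -633/(26*(-13392020/85156549)) = -633/26*(-85156549/13392020) = 53904095517/348192520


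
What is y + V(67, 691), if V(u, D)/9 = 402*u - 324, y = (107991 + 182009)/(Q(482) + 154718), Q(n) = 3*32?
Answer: 18538347430/77407 ≈ 2.3949e+5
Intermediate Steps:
Q(n) = 96
y = 145000/77407 (y = (107991 + 182009)/(96 + 154718) = 290000/154814 = 290000*(1/154814) = 145000/77407 ≈ 1.8732)
V(u, D) = -2916 + 3618*u (V(u, D) = 9*(402*u - 324) = 9*(-324 + 402*u) = -2916 + 3618*u)
y + V(67, 691) = 145000/77407 + (-2916 + 3618*67) = 145000/77407 + (-2916 + 242406) = 145000/77407 + 239490 = 18538347430/77407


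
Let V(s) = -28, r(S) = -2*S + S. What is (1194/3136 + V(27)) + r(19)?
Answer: -73099/1568 ≈ -46.619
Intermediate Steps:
r(S) = -S
(1194/3136 + V(27)) + r(19) = (1194/3136 - 28) - 1*19 = (1194*(1/3136) - 28) - 19 = (597/1568 - 28) - 19 = -43307/1568 - 19 = -73099/1568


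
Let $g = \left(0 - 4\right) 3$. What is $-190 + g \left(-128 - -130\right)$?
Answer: $-214$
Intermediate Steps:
$g = -12$ ($g = \left(-4\right) 3 = -12$)
$-190 + g \left(-128 - -130\right) = -190 - 12 \left(-128 - -130\right) = -190 - 12 \left(-128 + 130\right) = -190 - 24 = -214$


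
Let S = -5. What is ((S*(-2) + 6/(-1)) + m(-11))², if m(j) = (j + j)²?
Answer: 238144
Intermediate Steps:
m(j) = 4*j² (m(j) = (2*j)² = 4*j²)
((S*(-2) + 6/(-1)) + m(-11))² = ((-5*(-2) + 6/(-1)) + 4*(-11)²)² = ((10 + 6*(-1)) + 4*121)² = ((10 - 6) + 484)² = (4 + 484)² = 488² = 238144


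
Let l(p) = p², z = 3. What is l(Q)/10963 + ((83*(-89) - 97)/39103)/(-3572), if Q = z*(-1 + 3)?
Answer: 67241843/20148250883 ≈ 0.0033374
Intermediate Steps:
Q = 6 (Q = 3*(-1 + 3) = 3*2 = 6)
l(Q)/10963 + ((83*(-89) - 97)/39103)/(-3572) = 6²/10963 + ((83*(-89) - 97)/39103)/(-3572) = 36*(1/10963) + ((-7387 - 97)*(1/39103))*(-1/3572) = 36/10963 - 7484*1/39103*(-1/3572) = 36/10963 - 7484/39103*(-1/3572) = 36/10963 + 1871/34918979 = 67241843/20148250883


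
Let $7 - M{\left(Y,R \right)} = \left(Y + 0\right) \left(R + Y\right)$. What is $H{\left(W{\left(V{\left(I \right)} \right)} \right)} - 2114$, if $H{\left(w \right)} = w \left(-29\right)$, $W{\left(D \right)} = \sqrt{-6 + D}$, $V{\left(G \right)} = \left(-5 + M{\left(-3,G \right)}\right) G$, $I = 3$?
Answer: $-2114$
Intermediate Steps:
$M{\left(Y,R \right)} = 7 - Y \left(R + Y\right)$ ($M{\left(Y,R \right)} = 7 - \left(Y + 0\right) \left(R + Y\right) = 7 - Y \left(R + Y\right)$)
$V{\left(G \right)} = G \left(-7 + 3 G\right)$ ($V{\left(G \right)} = \left(-5 - \left(2 + G \left(-3\right)\right)\right) G = \left(-5 + \left(7 - 9 + 3 G\right)\right) G = \left(-5 + \left(-2 + 3 G\right)\right) G = \left(-7 + 3 G\right) G = G \left(-7 + 3 G\right)$)
$H{\left(w \right)} = - 29 w$
$H{\left(W{\left(V{\left(I \right)} \right)} \right)} - 2114 = - 29 \sqrt{-6 + 3 \left(-7 + 3 \cdot 3\right)} - 2114 = - 29 \sqrt{-6 + 3 \left(-7 + 9\right)} - 2114 = - 29 \sqrt{-6 + 3 \cdot 2} - 2114 = - 29 \sqrt{-6 + 6} - 2114 = - 29 \sqrt{0} - 2114 = \left(-29\right) 0 - 2114 = 0 - 2114 = -2114$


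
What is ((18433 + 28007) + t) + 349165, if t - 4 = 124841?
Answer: 520450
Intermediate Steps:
t = 124845 (t = 4 + 124841 = 124845)
((18433 + 28007) + t) + 349165 = ((18433 + 28007) + 124845) + 349165 = (46440 + 124845) + 349165 = 171285 + 349165 = 520450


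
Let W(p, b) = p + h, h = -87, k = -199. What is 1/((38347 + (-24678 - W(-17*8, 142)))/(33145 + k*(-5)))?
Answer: 8535/3473 ≈ 2.4575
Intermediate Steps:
W(p, b) = -87 + p (W(p, b) = p - 87 = -87 + p)
1/((38347 + (-24678 - W(-17*8, 142)))/(33145 + k*(-5))) = 1/((38347 + (-24678 - (-87 - 17*8)))/(33145 - 199*(-5))) = 1/((38347 + (-24678 - (-87 - 136)))/(33145 + 995)) = 1/((38347 + (-24678 - 1*(-223)))/34140) = 1/((38347 + (-24678 + 223))*(1/34140)) = 1/((38347 - 24455)*(1/34140)) = 1/(13892*(1/34140)) = 1/(3473/8535) = 8535/3473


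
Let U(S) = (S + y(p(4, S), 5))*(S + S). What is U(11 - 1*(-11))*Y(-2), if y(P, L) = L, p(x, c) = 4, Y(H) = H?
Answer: -2376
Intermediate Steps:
U(S) = 2*S*(5 + S) (U(S) = (S + 5)*(S + S) = (5 + S)*(2*S) = 2*S*(5 + S))
U(11 - 1*(-11))*Y(-2) = (2*(11 - 1*(-11))*(5 + (11 - 1*(-11))))*(-2) = (2*(11 + 11)*(5 + (11 + 11)))*(-2) = (2*22*(5 + 22))*(-2) = (2*22*27)*(-2) = 1188*(-2) = -2376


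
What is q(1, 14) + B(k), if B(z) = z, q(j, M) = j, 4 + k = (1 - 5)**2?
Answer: 13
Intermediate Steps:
k = 12 (k = -4 + (1 - 5)**2 = -4 + (-4)**2 = -4 + 16 = 12)
q(1, 14) + B(k) = 1 + 12 = 13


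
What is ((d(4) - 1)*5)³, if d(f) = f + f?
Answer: 42875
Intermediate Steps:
d(f) = 2*f
((d(4) - 1)*5)³ = ((2*4 - 1)*5)³ = ((8 - 1)*5)³ = (7*5)³ = 35³ = 42875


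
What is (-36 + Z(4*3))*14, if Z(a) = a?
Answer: -336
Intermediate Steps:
(-36 + Z(4*3))*14 = (-36 + 4*3)*14 = (-36 + 12)*14 = -24*14 = -336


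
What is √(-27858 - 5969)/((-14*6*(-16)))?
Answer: I*√33827/1344 ≈ 0.13685*I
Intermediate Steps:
√(-27858 - 5969)/((-14*6*(-16))) = √(-33827)/((-84*(-16))) = (I*√33827)/1344 = (I*√33827)*(1/1344) = I*√33827/1344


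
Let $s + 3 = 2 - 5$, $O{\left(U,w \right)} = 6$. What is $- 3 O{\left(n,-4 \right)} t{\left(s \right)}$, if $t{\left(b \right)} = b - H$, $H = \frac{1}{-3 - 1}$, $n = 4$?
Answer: $\frac{207}{2} \approx 103.5$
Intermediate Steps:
$H = - \frac{1}{4}$ ($H = \frac{1}{-4} = - \frac{1}{4} \approx -0.25$)
$s = -6$ ($s = -3 + \left(2 - 5\right) = -3 - 3 = -6$)
$t{\left(b \right)} = \frac{1}{4} + b$ ($t{\left(b \right)} = b - - \frac{1}{4} = b + \frac{1}{4} = \frac{1}{4} + b$)
$- 3 O{\left(n,-4 \right)} t{\left(s \right)} = \left(-3\right) 6 \left(\frac{1}{4} - 6\right) = \left(-18\right) \left(- \frac{23}{4}\right) = \frac{207}{2}$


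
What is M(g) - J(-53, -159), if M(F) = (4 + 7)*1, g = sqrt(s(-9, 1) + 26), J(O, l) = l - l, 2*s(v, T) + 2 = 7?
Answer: 11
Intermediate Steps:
s(v, T) = 5/2 (s(v, T) = -1 + (1/2)*7 = -1 + 7/2 = 5/2)
J(O, l) = 0
g = sqrt(114)/2 (g = sqrt(5/2 + 26) = sqrt(57/2) = sqrt(114)/2 ≈ 5.3385)
M(F) = 11 (M(F) = 11*1 = 11)
M(g) - J(-53, -159) = 11 - 1*0 = 11 + 0 = 11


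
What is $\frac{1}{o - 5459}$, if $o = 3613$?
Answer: $- \frac{1}{1846} \approx -0.00054171$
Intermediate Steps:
$\frac{1}{o - 5459} = \frac{1}{3613 - 5459} = \frac{1}{-1846} = - \frac{1}{1846}$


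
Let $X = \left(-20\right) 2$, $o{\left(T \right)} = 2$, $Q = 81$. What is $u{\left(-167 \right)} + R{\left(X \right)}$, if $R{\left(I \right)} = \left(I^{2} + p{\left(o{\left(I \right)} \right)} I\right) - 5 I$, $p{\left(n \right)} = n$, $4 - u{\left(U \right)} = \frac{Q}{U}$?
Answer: $\frac{287989}{167} \approx 1724.5$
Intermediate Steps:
$u{\left(U \right)} = 4 - \frac{81}{U}$
$X = -40$
$R{\left(I \right)} = I^{2} - 3 I$ ($R{\left(I \right)} = \left(I^{2} + 2 I\right) - 5 I = I^{2} - 3 I$)
$u{\left(-167 \right)} + R{\left(X \right)} = \left(4 - \frac{81}{-167}\right) - 40 \left(-3 - 40\right) = \left(4 - - \frac{81}{167}\right) - -1720 = \left(4 + \frac{81}{167}\right) + 1720 = \frac{749}{167} + 1720 = \frac{287989}{167}$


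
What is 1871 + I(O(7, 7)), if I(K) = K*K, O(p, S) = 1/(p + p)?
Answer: 366717/196 ≈ 1871.0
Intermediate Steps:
O(p, S) = 1/(2*p)
I(K) = K²
1871 + I(O(7, 7)) = 1871 + ((½)/7)² = 1871 + ((½)*(⅐))² = 1871 + (1/14)² = 1871 + 1/196 = 366717/196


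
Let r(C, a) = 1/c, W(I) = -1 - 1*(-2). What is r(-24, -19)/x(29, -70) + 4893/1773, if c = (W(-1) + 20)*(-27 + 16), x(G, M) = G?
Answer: 1213942/439901 ≈ 2.7596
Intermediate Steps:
W(I) = 1 (W(I) = -1 + 2 = 1)
c = -231 (c = (1 + 20)*(-27 + 16) = 21*(-11) = -231)
r(C, a) = -1/231 (r(C, a) = 1/(-231) = -1/231)
r(-24, -19)/x(29, -70) + 4893/1773 = -1/231/29 + 4893/1773 = -1/231*1/29 + 4893*(1/1773) = -1/6699 + 1631/591 = 1213942/439901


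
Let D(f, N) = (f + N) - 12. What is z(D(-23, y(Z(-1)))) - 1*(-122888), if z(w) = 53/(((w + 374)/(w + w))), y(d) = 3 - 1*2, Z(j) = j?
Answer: 614387/5 ≈ 1.2288e+5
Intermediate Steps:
y(d) = 1 (y(d) = 3 - 2 = 1)
D(f, N) = -12 + N + f (D(f, N) = (N + f) - 12 = -12 + N + f)
z(w) = 106*w/(374 + w) (z(w) = 53/(((374 + w)/((2*w)))) = 53/(((374 + w)*(1/(2*w)))) = 53/(((374 + w)/(2*w))) = 53*(2*w/(374 + w)) = 106*w/(374 + w))
z(D(-23, y(Z(-1)))) - 1*(-122888) = 106*(-12 + 1 - 23)/(374 + (-12 + 1 - 23)) - 1*(-122888) = 106*(-34)/(374 - 34) + 122888 = 106*(-34)/340 + 122888 = 106*(-34)*(1/340) + 122888 = -53/5 + 122888 = 614387/5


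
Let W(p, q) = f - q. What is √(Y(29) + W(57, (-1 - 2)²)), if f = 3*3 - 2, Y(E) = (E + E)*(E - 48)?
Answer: 4*I*√69 ≈ 33.227*I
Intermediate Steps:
Y(E) = 2*E*(-48 + E) (Y(E) = (2*E)*(-48 + E) = 2*E*(-48 + E))
f = 7 (f = 9 - 2 = 7)
W(p, q) = 7 - q
√(Y(29) + W(57, (-1 - 2)²)) = √(2*29*(-48 + 29) + (7 - (-1 - 2)²)) = √(2*29*(-19) + (7 - 1*(-3)²)) = √(-1102 + (7 - 1*9)) = √(-1102 + (7 - 9)) = √(-1102 - 2) = √(-1104) = 4*I*√69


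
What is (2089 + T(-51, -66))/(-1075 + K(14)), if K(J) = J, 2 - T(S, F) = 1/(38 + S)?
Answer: -27184/13793 ≈ -1.9709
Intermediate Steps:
T(S, F) = 2 - 1/(38 + S)
(2089 + T(-51, -66))/(-1075 + K(14)) = (2089 + (75 + 2*(-51))/(38 - 51))/(-1075 + 14) = (2089 + (75 - 102)/(-13))/(-1061) = (2089 - 1/13*(-27))*(-1/1061) = (2089 + 27/13)*(-1/1061) = (27184/13)*(-1/1061) = -27184/13793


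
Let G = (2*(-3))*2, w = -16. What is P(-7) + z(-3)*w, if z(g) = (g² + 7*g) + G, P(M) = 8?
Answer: 392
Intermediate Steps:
G = -12 (G = -6*2 = -12)
z(g) = -12 + g² + 7*g (z(g) = (g² + 7*g) - 12 = -12 + g² + 7*g)
P(-7) + z(-3)*w = 8 + (-12 + (-3)² + 7*(-3))*(-16) = 8 + (-12 + 9 - 21)*(-16) = 8 - 24*(-16) = 8 + 384 = 392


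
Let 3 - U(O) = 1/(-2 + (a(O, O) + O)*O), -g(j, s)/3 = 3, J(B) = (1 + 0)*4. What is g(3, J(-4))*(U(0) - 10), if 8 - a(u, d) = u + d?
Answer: 117/2 ≈ 58.500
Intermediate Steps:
a(u, d) = 8 - d - u (a(u, d) = 8 - (u + d) = 8 - (d + u) = 8 + (-d - u) = 8 - d - u)
J(B) = 4 (J(B) = 1*4 = 4)
g(j, s) = -9 (g(j, s) = -3*3 = -9)
U(O) = 3 - 1/(-2 + O*(8 - O)) (U(O) = 3 - 1/(-2 + ((8 - O - O) + O)*O) = 3 - 1/(-2 + ((8 - 2*O) + O)*O) = 3 - 1/(-2 + (8 - O)*O) = 3 - 1/(-2 + O*(8 - O)))
g(3, J(-4))*(U(0) - 10) = -9*((7 - 24*0 + 3*0²)/(2 + 0² - 8*0) - 10) = -9*((7 + 0 + 3*0)/(2 + 0 + 0) - 10) = -9*((7 + 0 + 0)/2 - 10) = -9*((½)*7 - 10) = -9*(7/2 - 10) = -9*(-13/2) = 117/2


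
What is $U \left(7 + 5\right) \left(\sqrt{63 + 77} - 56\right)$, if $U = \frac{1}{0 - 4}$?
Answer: $168 - 6 \sqrt{35} \approx 132.5$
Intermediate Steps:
$U = - \frac{1}{4}$ ($U = \frac{1}{-4} = - \frac{1}{4} \approx -0.25$)
$U \left(7 + 5\right) \left(\sqrt{63 + 77} - 56\right) = - \frac{7 + 5}{4} \left(\sqrt{63 + 77} - 56\right) = \left(- \frac{1}{4}\right) 12 \left(\sqrt{140} - 56\right) = - 3 \left(2 \sqrt{35} - 56\right) = - 3 \left(-56 + 2 \sqrt{35}\right) = 168 - 6 \sqrt{35}$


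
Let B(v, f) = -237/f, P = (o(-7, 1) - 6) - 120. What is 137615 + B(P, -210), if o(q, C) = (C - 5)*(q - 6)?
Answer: 9633129/70 ≈ 1.3762e+5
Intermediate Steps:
o(q, C) = (-6 + q)*(-5 + C) (o(q, C) = (-5 + C)*(-6 + q) = (-6 + q)*(-5 + C))
P = -74 (P = ((30 - 6*1 - 5*(-7) + 1*(-7)) - 6) - 120 = ((30 - 6 + 35 - 7) - 6) - 120 = (52 - 6) - 120 = 46 - 120 = -74)
137615 + B(P, -210) = 137615 - 237/(-210) = 137615 - 237*(-1/210) = 137615 + 79/70 = 9633129/70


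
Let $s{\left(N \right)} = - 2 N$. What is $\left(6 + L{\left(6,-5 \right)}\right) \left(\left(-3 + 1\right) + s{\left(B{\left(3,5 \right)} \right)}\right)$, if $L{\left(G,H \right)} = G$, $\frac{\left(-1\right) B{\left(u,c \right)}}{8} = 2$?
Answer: $360$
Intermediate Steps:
$B{\left(u,c \right)} = -16$ ($B{\left(u,c \right)} = \left(-8\right) 2 = -16$)
$\left(6 + L{\left(6,-5 \right)}\right) \left(\left(-3 + 1\right) + s{\left(B{\left(3,5 \right)} \right)}\right) = \left(6 + 6\right) \left(\left(-3 + 1\right) - -32\right) = 12 \left(-2 + 32\right) = 12 \cdot 30 = 360$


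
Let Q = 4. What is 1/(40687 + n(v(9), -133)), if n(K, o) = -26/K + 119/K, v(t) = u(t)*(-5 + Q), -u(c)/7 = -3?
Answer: 7/284778 ≈ 2.4581e-5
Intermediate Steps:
u(c) = 21 (u(c) = -7*(-3) = 21)
v(t) = -21 (v(t) = 21*(-5 + 4) = 21*(-1) = -21)
n(K, o) = 93/K
1/(40687 + n(v(9), -133)) = 1/(40687 + 93/(-21)) = 1/(40687 + 93*(-1/21)) = 1/(40687 - 31/7) = 1/(284778/7) = 7/284778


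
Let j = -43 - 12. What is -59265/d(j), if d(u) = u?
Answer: 11853/11 ≈ 1077.5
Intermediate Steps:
j = -55
-59265/d(j) = -59265/(-55) = -59265*(-1/55) = 11853/11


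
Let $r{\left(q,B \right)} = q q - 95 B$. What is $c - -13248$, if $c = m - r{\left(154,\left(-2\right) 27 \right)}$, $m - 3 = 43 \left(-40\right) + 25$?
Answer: $-17290$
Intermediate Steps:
$r{\left(q,B \right)} = q^{2} - 95 B$
$m = -1692$ ($m = 3 + \left(43 \left(-40\right) + 25\right) = 3 + \left(-1720 + 25\right) = 3 - 1695 = -1692$)
$c = -30538$ ($c = -1692 - \left(154^{2} - 95 \left(\left(-2\right) 27\right)\right) = -1692 - \left(23716 - -5130\right) = -1692 - \left(23716 + 5130\right) = -1692 - 28846 = -30538$)
$c - -13248 = -30538 - -13248 = -30538 + 13248 = -17290$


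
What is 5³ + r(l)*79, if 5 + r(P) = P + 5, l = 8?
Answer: 757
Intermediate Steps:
r(P) = P (r(P) = -5 + (P + 5) = -5 + (5 + P) = P)
5³ + r(l)*79 = 5³ + 8*79 = 125 + 632 = 757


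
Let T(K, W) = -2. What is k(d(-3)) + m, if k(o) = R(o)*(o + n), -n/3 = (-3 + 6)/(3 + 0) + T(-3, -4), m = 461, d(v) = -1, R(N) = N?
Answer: 459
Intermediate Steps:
n = 3 (n = -3*((-3 + 6)/(3 + 0) - 2) = -3*(3/3 - 2) = -3*(3*(⅓) - 2) = -3*(1 - 2) = -3*(-1) = 3)
k(o) = o*(3 + o) (k(o) = o*(o + 3) = o*(3 + o))
k(d(-3)) + m = -(3 - 1) + 461 = -1*2 + 461 = -2 + 461 = 459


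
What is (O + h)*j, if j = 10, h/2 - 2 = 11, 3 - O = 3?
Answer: 260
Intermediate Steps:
O = 0 (O = 3 - 1*3 = 3 - 3 = 0)
h = 26 (h = 4 + 2*11 = 4 + 22 = 26)
(O + h)*j = (0 + 26)*10 = 26*10 = 260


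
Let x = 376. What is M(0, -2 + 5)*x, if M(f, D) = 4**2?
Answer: 6016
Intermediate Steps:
M(f, D) = 16
M(0, -2 + 5)*x = 16*376 = 6016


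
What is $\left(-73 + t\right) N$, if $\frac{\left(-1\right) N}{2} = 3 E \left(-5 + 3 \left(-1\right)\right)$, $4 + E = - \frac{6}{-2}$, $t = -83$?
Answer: $7488$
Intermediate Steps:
$E = -1$ ($E = -4 - \frac{6}{-2} = -4 - 6 \left(- \frac{1}{2}\right) = -4 - -3 = -4 + 3 = -1$)
$N = -48$ ($N = - 2 \cdot 3 \left(-1\right) \left(-5 + 3 \left(-1\right)\right) = - 2 \left(- 3 \left(-5 - 3\right)\right) = - 2 \left(\left(-3\right) \left(-8\right)\right) = \left(-2\right) 24 = -48$)
$\left(-73 + t\right) N = \left(-73 - 83\right) \left(-48\right) = \left(-156\right) \left(-48\right) = 7488$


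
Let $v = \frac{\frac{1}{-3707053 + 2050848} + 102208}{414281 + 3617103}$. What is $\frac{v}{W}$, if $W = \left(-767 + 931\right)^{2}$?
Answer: $\frac{169277400639}{179579168091317120} \approx 9.4263 \cdot 10^{-7}$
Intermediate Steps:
$W = 26896$ ($W = 164^{2} = 26896$)
$v = \frac{169277400639}{6676798337720}$ ($v = \frac{\frac{1}{-1656205} + 102208}{4031384} = \left(- \frac{1}{1656205} + 102208\right) \frac{1}{4031384} = \frac{169277400639}{1656205} \cdot \frac{1}{4031384} = \frac{169277400639}{6676798337720} \approx 0.025353$)
$\frac{v}{W} = \frac{169277400639}{6676798337720 \cdot 26896} = \frac{169277400639}{6676798337720} \cdot \frac{1}{26896} = \frac{169277400639}{179579168091317120}$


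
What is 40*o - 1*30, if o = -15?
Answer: -630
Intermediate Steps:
40*o - 1*30 = 40*(-15) - 1*30 = -600 - 30 = -630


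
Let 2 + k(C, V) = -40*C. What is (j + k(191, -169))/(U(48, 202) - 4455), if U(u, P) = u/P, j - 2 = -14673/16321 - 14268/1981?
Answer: 24975043546981/14547124548831 ≈ 1.7168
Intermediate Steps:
j = -197271439/32331901 (j = 2 + (-14673/16321 - 14268/1981) = 2 - 261935241/32331901 = -197271439/32331901 ≈ -6.1014)
U(u, P) = u/P
k(C, V) = -2 - 40*C
(j + k(191, -169))/(U(48, 202) - 4455) = (-197271439/32331901 + (-2 - 40*191))/(48/202 - 4455) = (-197271439/32331901 + (-2 - 7640))/(48*(1/202) - 4455) = (-197271439/32331901 - 7642)/(24/101 - 4455) = -247277658881/(32331901*(-449931/101)) = -247277658881/32331901*(-101/449931) = 24975043546981/14547124548831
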